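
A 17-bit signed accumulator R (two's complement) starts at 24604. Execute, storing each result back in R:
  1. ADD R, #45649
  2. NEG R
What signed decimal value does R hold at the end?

60819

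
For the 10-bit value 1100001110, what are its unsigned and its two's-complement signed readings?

Unsigned: 1100001110 = 782.
Signed: MSB=1 → 782 − 1024 = -242.

unsigned = 782, signed = -242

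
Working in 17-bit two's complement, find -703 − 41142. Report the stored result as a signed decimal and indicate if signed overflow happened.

-703 → 11111110101000001
41142 → 01010000010110110
Subtract via negate-and-add: invert 01010000010110110 + 1 = 10101111101001010 (i.e. -41142).
  11111110101000001
+ 10101111101001010
= 10101110010001011  (discard carry-out 1)
Result 10101110010001011: MSB = 1 → 89227 − 131072 = -41845.
Both addends (after negating the subtrahend) are negative and so is the stored result: no signed overflow.

-41845; no overflow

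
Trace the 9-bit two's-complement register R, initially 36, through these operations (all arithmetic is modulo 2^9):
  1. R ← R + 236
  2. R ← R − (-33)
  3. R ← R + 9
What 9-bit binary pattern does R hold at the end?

Start: R = 36 = 000100100.
R = 36 + 236 = 272; wraps to -240 = 100010000
R = -240 − (-33) = -207 = 100110001
R = -207 + 9 = -198 = 100111010

100111010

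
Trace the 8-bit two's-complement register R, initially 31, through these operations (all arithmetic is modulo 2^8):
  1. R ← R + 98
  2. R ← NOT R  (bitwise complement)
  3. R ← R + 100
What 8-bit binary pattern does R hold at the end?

11100010

Start: R = 31 = 00011111.
R = 31 + 98 = 129; wraps to -127 = 10000001
R = NOT 10000001 = 01111110 = 126
R = 126 + 100 = 226; wraps to -30 = 11100010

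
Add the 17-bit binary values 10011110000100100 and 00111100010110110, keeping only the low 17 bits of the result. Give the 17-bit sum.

  10011110000100100
+ 00111100010110110
= 11011010011011010

11011010011011010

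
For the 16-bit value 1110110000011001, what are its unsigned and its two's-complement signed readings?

Unsigned: 1110110000011001 = 60441.
Signed: MSB=1 → 60441 − 65536 = -5095.

unsigned = 60441, signed = -5095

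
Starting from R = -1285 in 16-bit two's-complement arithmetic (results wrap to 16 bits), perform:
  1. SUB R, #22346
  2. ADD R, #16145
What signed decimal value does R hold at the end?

-7486

Start: R = -1285 = 1111101011111011.
R = -1285 − 22346 = -23631 = 1010001110110001
R = -23631 + 16145 = -7486 = 1110001011000010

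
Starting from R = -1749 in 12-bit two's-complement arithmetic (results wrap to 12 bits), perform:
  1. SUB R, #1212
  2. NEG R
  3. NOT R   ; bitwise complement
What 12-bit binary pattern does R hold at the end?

Start: R = -1749 = 100100101011.
R = -1749 − 1212 = -2961; wraps to 1135 = 010001101111
R = −(1135) = -1135 = 101110010001
R = NOT 101110010001 = 010001101110 = 1134

010001101110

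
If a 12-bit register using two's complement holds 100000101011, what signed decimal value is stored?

-2005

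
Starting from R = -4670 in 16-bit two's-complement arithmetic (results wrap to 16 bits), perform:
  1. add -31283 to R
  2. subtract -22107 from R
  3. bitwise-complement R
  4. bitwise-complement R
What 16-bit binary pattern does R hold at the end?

1100100111101010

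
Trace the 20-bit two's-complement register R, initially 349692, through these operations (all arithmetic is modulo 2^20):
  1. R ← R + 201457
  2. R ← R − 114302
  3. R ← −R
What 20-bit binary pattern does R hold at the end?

10010101010110010001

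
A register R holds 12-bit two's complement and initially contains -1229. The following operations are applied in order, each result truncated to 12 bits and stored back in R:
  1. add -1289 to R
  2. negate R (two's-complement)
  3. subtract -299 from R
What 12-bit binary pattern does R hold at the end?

101100000001

Start: R = -1229 = 101100110011.
R = -1229 + (-1289) = -2518; wraps to 1578 = 011000101010
R = −(1578) = -1578 = 100111010110
R = -1578 − (-299) = -1279 = 101100000001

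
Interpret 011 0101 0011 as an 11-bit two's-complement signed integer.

851

MSB is 0, so the value is non-negative: 01101010011 = 851.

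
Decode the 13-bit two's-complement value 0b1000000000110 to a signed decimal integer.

MSB is 1, so the value is negative.
Unsigned reading: 4102. Subtract 2^13 = 8192: 4102 − 8192 = -4090.

-4090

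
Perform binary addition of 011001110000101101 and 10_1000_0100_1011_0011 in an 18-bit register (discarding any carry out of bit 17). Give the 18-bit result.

  011001110000101101
+ 101000010010110011
= 000010000011100000  (discard carry-out 1)

000010000011100000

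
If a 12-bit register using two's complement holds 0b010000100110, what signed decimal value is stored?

MSB is 0, so the value is non-negative: 010000100110 = 1062.

1062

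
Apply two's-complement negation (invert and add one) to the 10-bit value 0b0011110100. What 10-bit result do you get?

1100001100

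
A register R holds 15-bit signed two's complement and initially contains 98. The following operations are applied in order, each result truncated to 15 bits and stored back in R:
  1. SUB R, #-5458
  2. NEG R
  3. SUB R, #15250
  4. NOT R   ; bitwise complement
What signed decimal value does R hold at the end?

Start: R = 98 = 000000001100010.
R = 98 − (-5458) = 5556 = 001010110110100
R = −(5556) = -5556 = 110101001001100
R = -5556 − 15250 = -20806; wraps to 11962 = 010111010111010
R = NOT 010111010111010 = 101000101000101 = -11963

-11963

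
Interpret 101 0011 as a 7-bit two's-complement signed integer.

MSB is 1, so the value is negative.
Unsigned reading: 83. Subtract 2^7 = 128: 83 − 128 = -45.

-45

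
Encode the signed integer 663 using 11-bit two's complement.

01010010111

663 is non-negative, so write it directly in 11 bits: 01010010111.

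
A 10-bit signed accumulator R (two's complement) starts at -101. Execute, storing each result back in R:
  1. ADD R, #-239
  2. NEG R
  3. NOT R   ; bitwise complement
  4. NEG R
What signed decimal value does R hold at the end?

341

Start: R = -101 = 1110011011.
R = -101 + (-239) = -340 = 1010101100
R = −(-340) = 340 = 0101010100
R = NOT 0101010100 = 1010101011 = -341
R = −(-341) = 341 = 0101010101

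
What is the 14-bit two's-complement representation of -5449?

|-5449| = 5449 = 01010101001001 in 14 bits.
Invert the bits: 10101010110110. Add 1: 10101010110111.
Check: 10101010110111 reads as 10935 − 16384 = -5449.

10101010110111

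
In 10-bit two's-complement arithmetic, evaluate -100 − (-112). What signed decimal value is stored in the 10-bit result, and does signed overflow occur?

-100 → 1110011100
-112 → 1110010000
Subtract via negate-and-add: invert 1110010000 + 1 = 0001110000 (i.e. 112).
  1110011100
+ 0001110000
= 0000001100  (discard carry-out 1)
Result 0000001100: MSB = 0 → value 12.
Addends (after negating the subtrahend) have opposite signs, so signed overflow cannot occur.

12; no overflow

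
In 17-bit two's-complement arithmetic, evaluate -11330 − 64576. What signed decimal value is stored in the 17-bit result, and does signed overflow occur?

55166; overflow

-11330 → 11101001110111110
64576 → 01111110001000000
Subtract via negate-and-add: invert 01111110001000000 + 1 = 10000001111000000 (i.e. -64576).
  11101001110111110
+ 10000001111000000
= 01101011101111110  (discard carry-out 1)
Result 01101011101111110: MSB = 0 → value 55166.
Both addends (after negating the subtrahend) are negative but the stored result is non-negative: signed overflow. The true value -11330 − 64576 = -75906 lies outside [-65536, 65535].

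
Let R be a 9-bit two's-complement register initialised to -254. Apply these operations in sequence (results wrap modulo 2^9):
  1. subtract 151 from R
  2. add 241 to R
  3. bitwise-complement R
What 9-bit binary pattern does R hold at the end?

Start: R = -254 = 100000010.
R = -254 − 151 = -405; wraps to 107 = 001101011
R = 107 + 241 = 348; wraps to -164 = 101011100
R = NOT 101011100 = 010100011 = 163

010100011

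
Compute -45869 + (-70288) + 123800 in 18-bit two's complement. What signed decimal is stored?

7643

-45869 + (-70288) = -116157 (100011101001000011)
-116157 + 123800 = 7643 (000001110111011011)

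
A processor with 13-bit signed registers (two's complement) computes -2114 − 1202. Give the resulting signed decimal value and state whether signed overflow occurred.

-3316; no overflow

-2114 → 1011110111110
1202 → 0010010110010
Subtract via negate-and-add: invert 0010010110010 + 1 = 1101101001110 (i.e. -1202).
  1011110111110
+ 1101101001110
= 1001100001100  (discard carry-out 1)
Result 1001100001100: MSB = 1 → 4876 − 8192 = -3316.
Both addends (after negating the subtrahend) are negative and so is the stored result: no signed overflow.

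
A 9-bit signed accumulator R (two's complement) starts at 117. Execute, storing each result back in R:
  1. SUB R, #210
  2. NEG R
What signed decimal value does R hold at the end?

Start: R = 117 = 001110101.
R = 117 − 210 = -93 = 110100011
R = −(-93) = 93 = 001011101

93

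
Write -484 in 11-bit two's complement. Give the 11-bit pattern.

11000011100

|-484| = 484 = 00111100100 in 11 bits.
Invert the bits: 11000011011. Add 1: 11000011100.
Check: 11000011100 reads as 1564 − 2048 = -484.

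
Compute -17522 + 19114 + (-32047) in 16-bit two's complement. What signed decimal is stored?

-30455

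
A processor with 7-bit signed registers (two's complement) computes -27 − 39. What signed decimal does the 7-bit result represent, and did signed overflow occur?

62; overflow

-27 → 1100101
39 → 0100111
Subtract via negate-and-add: invert 0100111 + 1 = 1011001 (i.e. -39).
  1100101
+ 1011001
= 0111110  (discard carry-out 1)
Result 0111110: MSB = 0 → value 62.
Both addends (after negating the subtrahend) are negative but the stored result is non-negative: signed overflow. The true value -27 − 39 = -66 lies outside [-64, 63].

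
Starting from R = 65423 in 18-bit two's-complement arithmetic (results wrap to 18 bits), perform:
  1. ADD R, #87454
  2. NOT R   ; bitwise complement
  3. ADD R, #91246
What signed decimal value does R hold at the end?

-61632

Start: R = 65423 = 001111111110001111.
R = 65423 + 87454 = 152877; wraps to -109267 = 100101010100101101
R = NOT 100101010100101101 = 011010101011010010 = 109266
R = 109266 + 91246 = 200512; wraps to -61632 = 110000111101000000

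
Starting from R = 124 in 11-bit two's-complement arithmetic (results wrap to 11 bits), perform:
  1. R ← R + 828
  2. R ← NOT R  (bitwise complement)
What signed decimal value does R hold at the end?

-953

Start: R = 124 = 00001111100.
R = 124 + 828 = 952 = 01110111000
R = NOT 01110111000 = 10001000111 = -953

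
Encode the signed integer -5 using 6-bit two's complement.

|-5| = 5 = 000101 in 6 bits.
Invert the bits: 111010. Add 1: 111011.

111011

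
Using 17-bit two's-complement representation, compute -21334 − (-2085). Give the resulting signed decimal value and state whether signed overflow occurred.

-21334 → 11010110010101010
-2085 → 11111011111011011
Subtract via negate-and-add: invert 11111011111011011 + 1 = 00000100000100101 (i.e. 2085).
  11010110010101010
+ 00000100000100101
= 11011010011001111
Result 11011010011001111: MSB = 1 → 111823 − 131072 = -19249.
Addends (after negating the subtrahend) have opposite signs, so signed overflow cannot occur.

-19249; no overflow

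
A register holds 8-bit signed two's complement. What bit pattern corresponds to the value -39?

|-39| = 39 = 00100111 in 8 bits.
Invert the bits: 11011000. Add 1: 11011001.

11011001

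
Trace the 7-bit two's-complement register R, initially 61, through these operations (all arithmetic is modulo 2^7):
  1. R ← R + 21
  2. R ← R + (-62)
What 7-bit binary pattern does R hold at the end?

Start: R = 61 = 0111101.
R = 61 + 21 = 82; wraps to -46 = 1010010
R = -46 + (-62) = -108; wraps to 20 = 0010100

0010100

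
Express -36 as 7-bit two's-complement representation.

1011100

|-36| = 36 = 0100100 in 7 bits.
Invert the bits: 1011011. Add 1: 1011100.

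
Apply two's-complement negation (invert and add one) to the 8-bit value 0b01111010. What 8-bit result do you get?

Invert: 10000101. Add 1: 10000110.
Check: 01111010 = 122, 10000110 = -122.

10000110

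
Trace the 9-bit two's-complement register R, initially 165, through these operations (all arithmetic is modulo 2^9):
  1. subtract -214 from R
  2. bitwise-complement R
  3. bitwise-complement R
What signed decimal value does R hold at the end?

Start: R = 165 = 010100101.
R = 165 − (-214) = 379; wraps to -133 = 101111011
R = NOT 101111011 = 010000100 = 132
R = NOT 010000100 = 101111011 = -133

-133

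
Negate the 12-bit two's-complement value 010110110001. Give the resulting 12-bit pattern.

Invert: 101001001110. Add 1: 101001001111.
Check: 010110110001 = 1457, 101001001111 = -1457.

101001001111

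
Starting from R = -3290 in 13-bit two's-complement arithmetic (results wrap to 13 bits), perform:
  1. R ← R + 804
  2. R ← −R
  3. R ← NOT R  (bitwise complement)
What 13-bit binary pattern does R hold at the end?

Start: R = -3290 = 1001100100110.
R = -3290 + 804 = -2486 = 1011001001010
R = −(-2486) = 2486 = 0100110110110
R = NOT 0100110110110 = 1011001001001 = -2487

1011001001001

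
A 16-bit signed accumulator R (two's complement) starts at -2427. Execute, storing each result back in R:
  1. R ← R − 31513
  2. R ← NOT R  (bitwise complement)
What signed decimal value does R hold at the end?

-31597

Start: R = -2427 = 1111011010000101.
R = -2427 − 31513 = -33940; wraps to 31596 = 0111101101101100
R = NOT 0111101101101100 = 1000010010010011 = -31597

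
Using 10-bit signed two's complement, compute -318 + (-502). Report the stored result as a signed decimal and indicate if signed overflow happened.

204; overflow

-318 → 1011000010
-502 → 1000001010
  1011000010
+ 1000001010
= 0011001100  (discard carry-out 1)
Result 0011001100: MSB = 0 → value 204.
Both addends are negative but the stored result is non-negative: signed overflow. The true value -318 + (-502) = -820 lies outside [-512, 511].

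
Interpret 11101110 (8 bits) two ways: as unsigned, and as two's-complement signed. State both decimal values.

unsigned = 238, signed = -18

Unsigned: 11101110 = 238.
Signed: MSB=1 → 238 − 256 = -18.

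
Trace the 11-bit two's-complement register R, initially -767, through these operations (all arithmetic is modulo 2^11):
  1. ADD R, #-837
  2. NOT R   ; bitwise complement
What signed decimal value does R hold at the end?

Start: R = -767 = 10100000001.
R = -767 + (-837) = -1604; wraps to 444 = 00110111100
R = NOT 00110111100 = 11001000011 = -445

-445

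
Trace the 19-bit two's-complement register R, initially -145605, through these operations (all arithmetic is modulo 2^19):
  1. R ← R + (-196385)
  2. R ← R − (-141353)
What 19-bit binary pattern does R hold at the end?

1001111000001000011

Start: R = -145605 = 1011100011100111011.
R = -145605 + (-196385) = -341990; wraps to 182298 = 0101100100000011010
R = 182298 − (-141353) = 323651; wraps to -200637 = 1001111000001000011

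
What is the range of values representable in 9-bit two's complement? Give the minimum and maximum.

min = -256, max = 255

Minimum: −2^8 = -256.
Maximum: 2^8 − 1 = 255.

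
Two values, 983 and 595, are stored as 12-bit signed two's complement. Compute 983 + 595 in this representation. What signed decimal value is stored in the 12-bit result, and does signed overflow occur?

1578; no overflow

983 → 001111010111
595 → 001001010011
  001111010111
+ 001001010011
= 011000101010
Result 011000101010: MSB = 0 → value 1578.
Both addends are non-negative and so is the stored result: no signed overflow.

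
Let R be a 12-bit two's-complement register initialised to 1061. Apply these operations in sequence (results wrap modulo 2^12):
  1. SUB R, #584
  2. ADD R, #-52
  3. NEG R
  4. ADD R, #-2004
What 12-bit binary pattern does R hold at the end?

011010000011

Start: R = 1061 = 010000100101.
R = 1061 − 584 = 477 = 000111011101
R = 477 + (-52) = 425 = 000110101001
R = −(425) = -425 = 111001010111
R = -425 + (-2004) = -2429; wraps to 1667 = 011010000011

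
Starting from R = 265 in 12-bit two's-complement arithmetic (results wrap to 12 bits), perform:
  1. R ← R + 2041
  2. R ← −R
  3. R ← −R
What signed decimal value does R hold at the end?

Start: R = 265 = 000100001001.
R = 265 + 2041 = 2306; wraps to -1790 = 100100000010
R = −(-1790) = 1790 = 011011111110
R = −(1790) = -1790 = 100100000010

-1790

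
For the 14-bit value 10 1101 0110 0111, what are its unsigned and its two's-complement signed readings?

Unsigned: 10110101100111 = 11623.
Signed: MSB=1 → 11623 − 16384 = -4761.

unsigned = 11623, signed = -4761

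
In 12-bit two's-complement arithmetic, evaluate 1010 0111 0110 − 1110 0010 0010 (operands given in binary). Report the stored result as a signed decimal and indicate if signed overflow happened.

1010 0111 0110 → 101001110110 = -1418 (signed)
1110 0010 0010 → 111000100010 = -478 (signed)
Subtract via negate-and-add: invert 111000100010 + 1 = 000111011110 (i.e. 478).
  101001110110
+ 000111011110
= 110001010100
Result 110001010100: MSB = 1 → 3156 − 4096 = -940.
Addends (after negating the subtrahend) have opposite signs, so signed overflow cannot occur.

-940; no overflow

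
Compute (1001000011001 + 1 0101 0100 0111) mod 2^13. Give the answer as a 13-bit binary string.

0011101100000

  1001000011001
+ 1010101000111
= 0011101100000  (discard carry-out 1)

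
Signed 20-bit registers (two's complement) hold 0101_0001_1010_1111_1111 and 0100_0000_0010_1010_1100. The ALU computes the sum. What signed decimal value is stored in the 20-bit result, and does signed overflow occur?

0101_0001_1010_1111_1111 → 01010001101011111111 = 334591 (signed)
0100_0000_0010_1010_1100 → 01000000001010101100 = 262828 (signed)
  01010001101011111111
+ 01000000001010101100
= 10010001110110101011
Result 10010001110110101011: MSB = 1 → 597419 − 1048576 = -451157.
Both addends are non-negative but the stored result is negative: signed overflow. The true value 334591 + 262828 = 597419 lies outside [-524288, 524287].

-451157; overflow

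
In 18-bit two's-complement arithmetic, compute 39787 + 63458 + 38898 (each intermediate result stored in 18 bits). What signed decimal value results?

-120001

39787 + 63458 = 103245 (011001001101001101)
103245 + 38898 = 142143 → wraps to -120001 (100010101100111111)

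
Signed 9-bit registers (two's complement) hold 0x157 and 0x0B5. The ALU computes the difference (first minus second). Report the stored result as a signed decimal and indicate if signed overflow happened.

0x157 = 101010111 = -169 (signed)
0x0B5 = 010110101 = 181 (signed)
Subtract via negate-and-add: invert 010110101 + 1 = 101001011 (i.e. -181).
  101010111
+ 101001011
= 010100010  (discard carry-out 1)
Result 010100010: MSB = 0 → value 162.
Both addends (after negating the subtrahend) are negative but the stored result is non-negative: signed overflow. The true value -169 − 181 = -350 lies outside [-256, 255].

162; overflow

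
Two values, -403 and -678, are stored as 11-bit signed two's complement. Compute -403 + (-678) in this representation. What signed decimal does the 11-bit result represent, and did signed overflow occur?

967; overflow

-403 → 11001101101
-678 → 10101011010
  11001101101
+ 10101011010
= 01111000111  (discard carry-out 1)
Result 01111000111: MSB = 0 → value 967.
Both addends are negative but the stored result is non-negative: signed overflow. The true value -403 + (-678) = -1081 lies outside [-1024, 1023].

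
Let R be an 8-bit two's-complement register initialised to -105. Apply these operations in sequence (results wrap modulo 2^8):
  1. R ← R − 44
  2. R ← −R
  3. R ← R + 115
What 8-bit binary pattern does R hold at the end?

00001000

Start: R = -105 = 10010111.
R = -105 − 44 = -149; wraps to 107 = 01101011
R = −(107) = -107 = 10010101
R = -107 + 115 = 8 = 00001000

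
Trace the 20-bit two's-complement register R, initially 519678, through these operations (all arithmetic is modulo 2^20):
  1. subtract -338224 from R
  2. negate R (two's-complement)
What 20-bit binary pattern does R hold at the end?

Start: R = 519678 = 01111110110111111110.
R = 519678 − (-338224) = 857902; wraps to -190674 = 11010001011100101110
R = −(-190674) = 190674 = 00101110100011010010

00101110100011010010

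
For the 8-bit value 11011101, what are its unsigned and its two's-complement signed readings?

unsigned = 221, signed = -35

Unsigned: 11011101 = 221.
Signed: MSB=1 → 221 − 256 = -35.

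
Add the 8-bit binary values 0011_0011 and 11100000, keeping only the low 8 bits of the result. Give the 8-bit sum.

00010011

  00110011
+ 11100000
= 00010011  (discard carry-out 1)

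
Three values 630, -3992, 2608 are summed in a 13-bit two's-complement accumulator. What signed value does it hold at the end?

-754

630 + (-3992) = -3362 (1001011011110)
-3362 + 2608 = -754 (1110100001110)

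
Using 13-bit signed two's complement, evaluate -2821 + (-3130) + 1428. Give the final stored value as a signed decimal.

3669

-2821 + (-3130) = -5951 → wraps to 2241 (0100011000001)
2241 + 1428 = 3669 (0111001010101)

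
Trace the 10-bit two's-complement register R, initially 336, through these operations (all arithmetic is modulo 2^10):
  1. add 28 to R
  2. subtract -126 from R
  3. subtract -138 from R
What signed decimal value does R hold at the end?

Start: R = 336 = 0101010000.
R = 336 + 28 = 364 = 0101101100
R = 364 − (-126) = 490 = 0111101010
R = 490 − (-138) = 628; wraps to -396 = 1001110100

-396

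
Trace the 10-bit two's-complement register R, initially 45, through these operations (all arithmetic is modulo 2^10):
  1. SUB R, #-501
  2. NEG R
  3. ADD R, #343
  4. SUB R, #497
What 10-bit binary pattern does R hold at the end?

0101000100

Start: R = 45 = 0000101101.
R = 45 − (-501) = 546; wraps to -478 = 1000100010
R = −(-478) = 478 = 0111011110
R = 478 + 343 = 821; wraps to -203 = 1100110101
R = -203 − 497 = -700; wraps to 324 = 0101000100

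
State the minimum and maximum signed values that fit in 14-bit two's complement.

min = -8192, max = 8191

Minimum: −2^13 = -8192.
Maximum: 2^13 − 1 = 8191.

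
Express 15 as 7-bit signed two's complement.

15 is non-negative, so write it directly in 7 bits: 0001111.

0001111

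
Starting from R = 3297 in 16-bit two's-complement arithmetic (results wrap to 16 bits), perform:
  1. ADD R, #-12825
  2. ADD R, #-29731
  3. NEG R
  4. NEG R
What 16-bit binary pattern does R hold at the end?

Start: R = 3297 = 0000110011100001.
R = 3297 + (-12825) = -9528 = 1101101011001000
R = -9528 + (-29731) = -39259; wraps to 26277 = 0110011010100101
R = −(26277) = -26277 = 1001100101011011
R = −(-26277) = 26277 = 0110011010100101

0110011010100101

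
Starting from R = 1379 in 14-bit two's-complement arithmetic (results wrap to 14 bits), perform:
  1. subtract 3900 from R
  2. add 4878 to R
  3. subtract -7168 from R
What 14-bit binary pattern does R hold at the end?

Start: R = 1379 = 00010101100011.
R = 1379 − 3900 = -2521 = 11011000100111
R = -2521 + 4878 = 2357 = 00100100110101
R = 2357 − (-7168) = 9525; wraps to -6859 = 10010100110101

10010100110101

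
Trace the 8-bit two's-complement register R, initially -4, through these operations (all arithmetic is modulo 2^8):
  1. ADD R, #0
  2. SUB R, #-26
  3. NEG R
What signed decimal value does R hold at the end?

-22

Start: R = -4 = 11111100.
R = -4 + 0 = -4 = 11111100
R = -4 − (-26) = 22 = 00010110
R = −(22) = -22 = 11101010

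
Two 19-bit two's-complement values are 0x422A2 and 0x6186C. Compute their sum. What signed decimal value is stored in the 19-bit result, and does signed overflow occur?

146190; overflow

0x422A2 = 1000010001010100010 = -253278 (signed)
0x6186C = 1100001100001101100 = -124820 (signed)
  1000010001010100010
+ 1100001100001101100
= 0100011101100001110  (discard carry-out 1)
Result 0100011101100001110: MSB = 0 → value 146190.
Both addends are negative but the stored result is non-negative: signed overflow. The true value -253278 + (-124820) = -378098 lies outside [-262144, 262143].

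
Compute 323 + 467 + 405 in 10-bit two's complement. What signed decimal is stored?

171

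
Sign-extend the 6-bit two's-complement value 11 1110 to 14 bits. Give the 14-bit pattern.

11111111111110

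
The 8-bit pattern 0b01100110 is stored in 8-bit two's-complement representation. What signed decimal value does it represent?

MSB is 0, so the value is non-negative: 01100110 = 102.

102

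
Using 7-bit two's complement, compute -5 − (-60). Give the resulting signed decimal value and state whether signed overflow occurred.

55; no overflow

-5 → 1111011
-60 → 1000100
Subtract via negate-and-add: invert 1000100 + 1 = 0111100 (i.e. 60).
  1111011
+ 0111100
= 0110111  (discard carry-out 1)
Result 0110111: MSB = 0 → value 55.
Addends (after negating the subtrahend) have opposite signs, so signed overflow cannot occur.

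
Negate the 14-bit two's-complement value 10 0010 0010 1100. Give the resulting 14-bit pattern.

01110111010100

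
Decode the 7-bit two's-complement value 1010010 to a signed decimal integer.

-46

MSB is 1, so the value is negative.
Unsigned reading: 82. Subtract 2^7 = 128: 82 − 128 = -46.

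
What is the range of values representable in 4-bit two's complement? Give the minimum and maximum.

Minimum: −2^3 = -8.
Maximum: 2^3 − 1 = 7.

min = -8, max = 7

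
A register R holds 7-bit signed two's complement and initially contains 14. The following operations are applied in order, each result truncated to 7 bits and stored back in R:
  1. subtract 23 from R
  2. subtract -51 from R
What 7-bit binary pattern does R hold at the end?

Start: R = 14 = 0001110.
R = 14 − 23 = -9 = 1110111
R = -9 − (-51) = 42 = 0101010

0101010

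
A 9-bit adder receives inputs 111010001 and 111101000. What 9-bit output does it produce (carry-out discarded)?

  111010001
+ 111101000
= 110111001  (discard carry-out 1)

110111001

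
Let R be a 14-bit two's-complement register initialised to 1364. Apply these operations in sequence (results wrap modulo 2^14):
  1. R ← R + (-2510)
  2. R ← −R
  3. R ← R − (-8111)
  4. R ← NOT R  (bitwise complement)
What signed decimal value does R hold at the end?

Start: R = 1364 = 00010101010100.
R = 1364 + (-2510) = -1146 = 11101110000110
R = −(-1146) = 1146 = 00010001111010
R = 1146 − (-8111) = 9257; wraps to -7127 = 10010000101001
R = NOT 10010000101001 = 01101111010110 = 7126

7126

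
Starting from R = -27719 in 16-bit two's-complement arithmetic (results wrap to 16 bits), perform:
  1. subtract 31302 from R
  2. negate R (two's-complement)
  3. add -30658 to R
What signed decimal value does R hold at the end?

Start: R = -27719 = 1001001110111001.
R = -27719 − 31302 = -59021; wraps to 6515 = 0001100101110011
R = −(6515) = -6515 = 1110011010001101
R = -6515 + (-30658) = -37173; wraps to 28363 = 0110111011001011

28363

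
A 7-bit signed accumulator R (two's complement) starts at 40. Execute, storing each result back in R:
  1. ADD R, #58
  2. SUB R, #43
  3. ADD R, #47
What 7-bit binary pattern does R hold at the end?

Start: R = 40 = 0101000.
R = 40 + 58 = 98; wraps to -30 = 1100010
R = -30 − 43 = -73; wraps to 55 = 0110111
R = 55 + 47 = 102; wraps to -26 = 1100110

1100110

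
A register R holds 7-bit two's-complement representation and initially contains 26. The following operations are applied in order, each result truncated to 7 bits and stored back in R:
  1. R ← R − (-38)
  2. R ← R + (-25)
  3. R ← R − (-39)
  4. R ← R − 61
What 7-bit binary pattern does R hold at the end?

0010001

Start: R = 26 = 0011010.
R = 26 − (-38) = 64; wraps to -64 = 1000000
R = -64 + (-25) = -89; wraps to 39 = 0100111
R = 39 − (-39) = 78; wraps to -50 = 1001110
R = -50 − 61 = -111; wraps to 17 = 0010001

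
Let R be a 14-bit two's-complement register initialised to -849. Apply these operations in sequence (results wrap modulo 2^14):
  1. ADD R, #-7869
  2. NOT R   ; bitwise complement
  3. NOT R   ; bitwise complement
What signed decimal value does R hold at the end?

7666

Start: R = -849 = 11110010101111.
R = -849 + (-7869) = -8718; wraps to 7666 = 01110111110010
R = NOT 01110111110010 = 10001000001101 = -7667
R = NOT 10001000001101 = 01110111110010 = 7666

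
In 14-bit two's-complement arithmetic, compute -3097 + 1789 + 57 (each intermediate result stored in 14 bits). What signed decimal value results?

-1251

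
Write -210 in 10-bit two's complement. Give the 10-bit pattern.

1100101110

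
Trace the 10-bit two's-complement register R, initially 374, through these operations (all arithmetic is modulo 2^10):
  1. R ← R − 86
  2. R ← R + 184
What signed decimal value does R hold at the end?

472

Start: R = 374 = 0101110110.
R = 374 − 86 = 288 = 0100100000
R = 288 + 184 = 472 = 0111011000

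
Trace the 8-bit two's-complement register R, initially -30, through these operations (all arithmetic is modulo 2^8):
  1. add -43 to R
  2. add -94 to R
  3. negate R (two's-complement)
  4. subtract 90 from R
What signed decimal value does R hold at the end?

77

Start: R = -30 = 11100010.
R = -30 + (-43) = -73 = 10110111
R = -73 + (-94) = -167; wraps to 89 = 01011001
R = −(89) = -89 = 10100111
R = -89 − 90 = -179; wraps to 77 = 01001101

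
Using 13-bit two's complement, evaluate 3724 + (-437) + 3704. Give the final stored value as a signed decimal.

3724 + (-437) = 3287 (0110011010111)
3287 + 3704 = 6991 → wraps to -1201 (1101101001111)

-1201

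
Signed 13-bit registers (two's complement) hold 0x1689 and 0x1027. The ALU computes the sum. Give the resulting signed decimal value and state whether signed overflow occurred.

1712; overflow

0x1689 = 1011010001001 = -2423 (signed)
0x1027 = 1000000100111 = -4057 (signed)
  1011010001001
+ 1000000100111
= 0011010110000  (discard carry-out 1)
Result 0011010110000: MSB = 0 → value 1712.
Both addends are negative but the stored result is non-negative: signed overflow. The true value -2423 + (-4057) = -6480 lies outside [-4096, 4095].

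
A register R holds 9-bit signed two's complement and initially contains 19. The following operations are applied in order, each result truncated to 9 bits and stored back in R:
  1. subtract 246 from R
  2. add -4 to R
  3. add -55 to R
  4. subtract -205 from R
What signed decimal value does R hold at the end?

-81

Start: R = 19 = 000010011.
R = 19 − 246 = -227 = 100011101
R = -227 + (-4) = -231 = 100011001
R = -231 + (-55) = -286; wraps to 226 = 011100010
R = 226 − (-205) = 431; wraps to -81 = 110101111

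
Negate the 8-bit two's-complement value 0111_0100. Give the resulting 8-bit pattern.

Invert: 10001011. Add 1: 10001100.

10001100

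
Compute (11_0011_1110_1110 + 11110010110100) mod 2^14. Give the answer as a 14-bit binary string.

  11001111101110
+ 11110010110100
= 11000010100010  (discard carry-out 1)

11000010100010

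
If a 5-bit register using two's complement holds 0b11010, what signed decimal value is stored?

MSB is 1, so the value is negative.
Unsigned reading: 26. Subtract 2^5 = 32: 26 − 32 = -6.

-6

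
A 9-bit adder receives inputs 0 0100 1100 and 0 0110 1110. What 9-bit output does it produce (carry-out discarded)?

010111010

  001001100
+ 001101110
= 010111010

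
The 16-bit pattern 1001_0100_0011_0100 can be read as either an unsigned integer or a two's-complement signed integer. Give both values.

Unsigned: 1001010000110100 = 37940.
Signed: MSB=1 → 37940 − 65536 = -27596.

unsigned = 37940, signed = -27596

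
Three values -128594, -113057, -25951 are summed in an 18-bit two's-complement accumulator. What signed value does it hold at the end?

-128594 + (-113057) = -241651 → wraps to 20493 (000101000000001101)
20493 + (-25951) = -5458 (111110101010101110)

-5458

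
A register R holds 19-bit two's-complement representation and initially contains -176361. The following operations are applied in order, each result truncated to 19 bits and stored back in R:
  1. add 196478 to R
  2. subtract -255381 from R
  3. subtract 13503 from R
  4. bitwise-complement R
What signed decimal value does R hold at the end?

Start: R = -176361 = 1010100111100010111.
R = -176361 + 196478 = 20117 = 0000100111010010101
R = 20117 − (-255381) = 275498; wraps to -248790 = 1000011010000101010
R = -248790 − 13503 = -262293; wraps to 261995 = 0111111111101101011
R = NOT 0111111111101101011 = 1000000000010010100 = -261996

-261996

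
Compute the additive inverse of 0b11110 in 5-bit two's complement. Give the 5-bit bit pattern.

Invert: 00001. Add 1: 00010.
Check: 11110 = -2, 00010 = 2.

00010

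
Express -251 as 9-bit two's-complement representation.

|-251| = 251 = 011111011 in 9 bits.
Invert the bits: 100000100. Add 1: 100000101.

100000101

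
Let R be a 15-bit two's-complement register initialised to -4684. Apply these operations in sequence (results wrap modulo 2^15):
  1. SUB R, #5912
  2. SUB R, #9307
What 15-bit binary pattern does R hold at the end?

Start: R = -4684 = 110110110110100.
R = -4684 − 5912 = -10596 = 101011010011100
R = -10596 − 9307 = -19903; wraps to 12865 = 011001001000001

011001001000001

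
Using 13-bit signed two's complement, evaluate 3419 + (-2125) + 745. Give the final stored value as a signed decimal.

2039

3419 + (-2125) = 1294 (0010100001110)
1294 + 745 = 2039 (0011111110111)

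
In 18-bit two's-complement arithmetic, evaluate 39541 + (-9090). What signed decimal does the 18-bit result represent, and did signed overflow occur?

39541 → 001001101001110101
-9090 → 111101110001111110
  001001101001110101
+ 111101110001111110
= 000111011011110011  (discard carry-out 1)
Result 000111011011110011: MSB = 0 → value 30451.
Addends have opposite signs, so signed overflow cannot occur.

30451; no overflow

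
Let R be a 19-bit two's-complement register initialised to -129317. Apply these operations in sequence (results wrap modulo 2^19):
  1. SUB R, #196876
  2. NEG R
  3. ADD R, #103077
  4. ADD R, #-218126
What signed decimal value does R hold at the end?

211144

Start: R = -129317 = 1100000011011011011.
R = -129317 − 196876 = -326193; wraps to 198095 = 0110000010111001111
R = −(198095) = -198095 = 1001111101000110001
R = -198095 + 103077 = -95018 = 1101000110011010110
R = -95018 + (-218126) = -313144; wraps to 211144 = 0110011100011001000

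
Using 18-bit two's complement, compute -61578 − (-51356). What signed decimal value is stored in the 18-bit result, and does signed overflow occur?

-61578 → 110000111101110110
-51356 → 110011011101100100
Subtract via negate-and-add: invert 110011011101100100 + 1 = 001100100010011100 (i.e. 51356).
  110000111101110110
+ 001100100010011100
= 111101100000010010
Result 111101100000010010: MSB = 1 → 251922 − 262144 = -10222.
Addends (after negating the subtrahend) have opposite signs, so signed overflow cannot occur.

-10222; no overflow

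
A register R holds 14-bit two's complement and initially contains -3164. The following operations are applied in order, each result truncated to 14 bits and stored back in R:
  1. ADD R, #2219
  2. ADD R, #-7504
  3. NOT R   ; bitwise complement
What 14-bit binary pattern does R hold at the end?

10000100000000

Start: R = -3164 = 11001110100100.
R = -3164 + 2219 = -945 = 11110001001111
R = -945 + (-7504) = -8449; wraps to 7935 = 01111011111111
R = NOT 01111011111111 = 10000100000000 = -7936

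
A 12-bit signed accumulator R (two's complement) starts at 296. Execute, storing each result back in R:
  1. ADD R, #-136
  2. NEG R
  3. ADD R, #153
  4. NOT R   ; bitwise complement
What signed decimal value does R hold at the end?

6

Start: R = 296 = 000100101000.
R = 296 + (-136) = 160 = 000010100000
R = −(160) = -160 = 111101100000
R = -160 + 153 = -7 = 111111111001
R = NOT 111111111001 = 000000000110 = 6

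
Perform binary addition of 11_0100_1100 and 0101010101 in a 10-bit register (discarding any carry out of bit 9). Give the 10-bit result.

  1101001100
+ 0101010101
= 0010100001  (discard carry-out 1)

0010100001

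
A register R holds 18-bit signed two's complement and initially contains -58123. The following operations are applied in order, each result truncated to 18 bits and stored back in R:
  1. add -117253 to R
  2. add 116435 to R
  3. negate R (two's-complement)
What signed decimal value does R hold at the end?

58941

Start: R = -58123 = 110001110011110101.
R = -58123 + (-117253) = -175376; wraps to 86768 = 010101001011110000
R = 86768 + 116435 = 203203; wraps to -58941 = 110001100111000011
R = −(-58941) = 58941 = 001110011000111101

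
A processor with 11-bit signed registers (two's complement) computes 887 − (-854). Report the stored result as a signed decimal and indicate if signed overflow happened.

887 → 01101110111
-854 → 10010101010
Subtract via negate-and-add: invert 10010101010 + 1 = 01101010110 (i.e. 854).
  01101110111
+ 01101010110
= 11011001101
Result 11011001101: MSB = 1 → 1741 − 2048 = -307.
Both addends (after negating the subtrahend) are non-negative but the stored result is negative: signed overflow. The true value 887 − (-854) = 1741 lies outside [-1024, 1023].

-307; overflow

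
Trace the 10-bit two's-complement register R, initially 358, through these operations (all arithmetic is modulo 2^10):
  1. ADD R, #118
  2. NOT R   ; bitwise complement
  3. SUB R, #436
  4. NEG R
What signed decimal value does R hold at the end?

Start: R = 358 = 0101100110.
R = 358 + 118 = 476 = 0111011100
R = NOT 0111011100 = 1000100011 = -477
R = -477 − 436 = -913; wraps to 111 = 0001101111
R = −(111) = -111 = 1110010001

-111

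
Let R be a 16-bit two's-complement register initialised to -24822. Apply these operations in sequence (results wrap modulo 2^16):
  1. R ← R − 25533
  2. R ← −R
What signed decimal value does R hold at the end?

-15181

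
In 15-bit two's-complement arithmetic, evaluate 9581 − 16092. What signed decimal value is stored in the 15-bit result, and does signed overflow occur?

9581 → 010010101101101
16092 → 011111011011100
Subtract via negate-and-add: invert 011111011011100 + 1 = 100000100100100 (i.e. -16092).
  010010101101101
+ 100000100100100
= 110011010010001
Result 110011010010001: MSB = 1 → 26257 − 32768 = -6511.
Addends (after negating the subtrahend) have opposite signs, so signed overflow cannot occur.

-6511; no overflow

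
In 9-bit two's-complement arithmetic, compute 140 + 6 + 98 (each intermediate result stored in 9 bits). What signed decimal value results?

140 + 6 = 146 (010010010)
146 + 98 = 244 (011110100)

244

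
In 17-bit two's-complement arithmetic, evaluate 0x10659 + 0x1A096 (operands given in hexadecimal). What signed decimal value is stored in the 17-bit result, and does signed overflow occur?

42735; overflow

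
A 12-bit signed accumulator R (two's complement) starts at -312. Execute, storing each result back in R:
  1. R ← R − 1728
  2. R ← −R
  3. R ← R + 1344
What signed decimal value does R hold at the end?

Start: R = -312 = 111011001000.
R = -312 − 1728 = -2040 = 100000001000
R = −(-2040) = 2040 = 011111111000
R = 2040 + 1344 = 3384; wraps to -712 = 110100111000

-712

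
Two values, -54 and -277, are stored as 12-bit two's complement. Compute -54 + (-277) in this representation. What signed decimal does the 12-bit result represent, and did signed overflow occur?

-331; no overflow

-54 → 111111001010
-277 → 111011101011
  111111001010
+ 111011101011
= 111010110101  (discard carry-out 1)
Result 111010110101: MSB = 1 → 3765 − 4096 = -331.
Both addends are negative and so is the stored result: no signed overflow.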